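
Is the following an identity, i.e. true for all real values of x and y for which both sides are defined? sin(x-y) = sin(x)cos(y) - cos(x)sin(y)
Claim: sin(x-y) = sin(x)cos(y) - cos(x)sin(y).
Reasoning: Replace y by -y in sin(x+y) = sin(x)cos(y) + cos(x)sin(y) and use cos(-y) = cos(y), sin(-y) = -sin(y): sin(x-y) = sin(x)cos(y) - cos(x)sin(y).
So the two sides agree for all real values of x and y for which both sides are defined.

Conclusion: Yes, this is an identity.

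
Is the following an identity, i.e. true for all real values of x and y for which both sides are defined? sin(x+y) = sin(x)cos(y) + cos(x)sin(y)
Claim: sin(x+y) = sin(x)cos(y) + cos(x)sin(y).
Reasoning: By Euler's formula e^(i(x+y)) = e^(ix)·e^(iy) = (cos x + i·sin x)(cos y + i·sin y). The imaginary part of the left side is sin(x+y); the imaginary part of the product is sin(x)cos(y) + cos(x)sin(y).
So the two sides agree for all real values of x and y for which both sides are defined.

Conclusion: Yes, this is an identity.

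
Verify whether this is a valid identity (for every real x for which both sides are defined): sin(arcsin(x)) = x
Claim: sin(arcsin(x)) = x.
Reasoning: For -1 ≤ x ≤ 1 (where arcsin is defined), arcsin(x) is by definition an angle whose sine equals x. Taking the sine of that angle returns x. (Note the other order, arcsin(sin x) = x, is NOT an identity.)
So the two sides agree for every real x for which both sides are defined.

Conclusion: Yes, this is an identity.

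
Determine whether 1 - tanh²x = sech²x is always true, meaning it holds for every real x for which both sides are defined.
Yes, this is an identity.

Claim: 1 - tanh²x = sech²x.
Reasoning: Divide cosh²x - sinh²x = 1 through by cosh²x (never zero): 1 - tanh²x = 1/cosh²x = sech²x.
So the two sides agree for every real x for which both sides are defined.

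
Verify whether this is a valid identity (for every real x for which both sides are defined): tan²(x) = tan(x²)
Claim: tan²(x) = tan(x²).
Test a specific point where both sides are defined: x = -π/6.
LHS = tan²(x) ≈ 0.3333
RHS = tan(x²) ≈ 0.2812
Since 0.3333 ≠ 0.2812, the equation fails at this point, so it cannot hold for every real x for which both sides are defined.
tan²(x) means (tan x)², squaring the output; tan(x²) squares the input. These are different functions.

Conclusion: No, this is NOT an identity.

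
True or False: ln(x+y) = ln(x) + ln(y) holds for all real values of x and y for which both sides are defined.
False.

Claim: ln(x+y) = ln(x) + ln(y).
Test a specific point where both sides are defined: x = 2, y = 4.
LHS = ln(x+y) ≈ 1.7918
RHS = ln(x) + ln(y) ≈ 2.0794
Since 1.7918 ≠ 2.0794, the equation fails at this point, so it cannot hold for all real values of x and y for which both sides are defined.
ln(x) + ln(y) = ln(xy), not ln(x+y).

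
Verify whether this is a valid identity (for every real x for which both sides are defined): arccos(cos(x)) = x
No, this is NOT an identity.

Claim: arccos(cos(x)) = x.
Test a specific point where both sides are defined: x = -π/3.
LHS = arccos(cos(x)) ≈ 1.0472
RHS = x ≈ -1.0472
Since 1.0472 ≠ -1.0472, the equation fails at this point, so it cannot hold for every real x for which both sides are defined.
arccos only returns values in [0, π], so arccos(cos(x)) = x holds only for x in that interval, not for all real x.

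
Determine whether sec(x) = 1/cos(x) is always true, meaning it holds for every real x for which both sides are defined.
Yes, this is an identity.

Claim: sec(x) = 1/cos(x).
Reasoning: sec(x) is by definition the reciprocal of cos(x), wherever cos(x) ≠ 0.
So the two sides agree for every real x for which both sides are defined.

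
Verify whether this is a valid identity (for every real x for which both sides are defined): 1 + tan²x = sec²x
Claim: 1 + tan²x = sec²x.
Reasoning: Start from sin²x + cos²x = 1 and divide every term by cos²x (allowed wherever tan x and sec x are defined): tan²x + 1 = 1/cos²x = sec²x.
So the two sides agree for every real x for which both sides are defined.

Conclusion: Yes, this is an identity.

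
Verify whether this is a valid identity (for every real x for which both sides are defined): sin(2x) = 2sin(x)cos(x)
Claim: sin(2x) = 2sin(x)cos(x).
Reasoning: Put y = x in the addition formula sin(x+y) = sin(x)cos(y) + cos(x)sin(y): sin(2x) = sin(x)cos(x) + cos(x)sin(x) = 2sin(x)cos(x).
So the two sides agree for every real x for which both sides are defined.

Conclusion: Yes, this is an identity.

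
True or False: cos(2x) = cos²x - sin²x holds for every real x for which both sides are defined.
True.

Claim: cos(2x) = cos²x - sin²x.
Reasoning: Put y = x in the addition formula cos(x+y) = cos(x)cos(y) - sin(x)sin(y): cos(2x) = cos²x - sin²x.
So the two sides agree for every real x for which both sides are defined.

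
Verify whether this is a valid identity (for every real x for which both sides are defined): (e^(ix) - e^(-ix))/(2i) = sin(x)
Yes, this is an identity.

Claim: (e^(ix) - e^(-ix))/(2i) = sin(x).
Reasoning: By Euler's formula e^(ix) = cos(x) + i·sin(x) and e^(-ix) = cos(x) - i·sin(x). Subtracting cancels the cosine terms: e^(ix) - e^(-ix) = 2i·sin(x); divide by 2i.
So the two sides agree for every real x for which both sides are defined.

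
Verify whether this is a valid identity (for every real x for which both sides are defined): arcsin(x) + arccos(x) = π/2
Yes, this is an identity.

Claim: arcsin(x) + arccos(x) = π/2.
Reasoning: Both sides are defined for -1 ≤ x ≤ 1. Let θ = arcsin(x), so sin θ = x and θ ∈ [-π/2, π/2]. Then cos(π/2 - θ) = sin θ = x and π/2 - θ ∈ [0, π], which is exactly the range of arccos, so arccos(x) = π/2 - θ. Adding: arcsin(x) + arccos(x) = θ + (π/2 - θ) = π/2.
So the two sides agree for every real x for which both sides are defined.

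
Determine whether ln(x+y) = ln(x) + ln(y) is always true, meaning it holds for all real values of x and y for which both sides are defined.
No, this is NOT an identity.

Claim: ln(x+y) = ln(x) + ln(y).
Test a specific point where both sides are defined: x = 1/2, y = 1/2.
LHS = ln(x+y) ≈ 0.0000
RHS = ln(x) + ln(y) ≈ -1.3863
Since 0.0000 ≠ -1.3863, the equation fails at this point, so it cannot hold for all real values of x and y for which both sides are defined.
ln(x) + ln(y) = ln(xy), not ln(x+y).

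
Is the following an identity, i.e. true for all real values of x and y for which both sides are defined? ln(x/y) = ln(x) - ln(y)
Claim: ln(x/y) = ln(x) - ln(y).
Reasoning: Both sides are simultaneously defined only when x, y > 0. Write x = e^p, y = e^q. Then x/y = e^(p-q), so ln(x/y) = p - q = ln(x) - ln(y).
So the two sides agree for all real values of x and y for which both sides are defined.

Conclusion: Yes, this is an identity.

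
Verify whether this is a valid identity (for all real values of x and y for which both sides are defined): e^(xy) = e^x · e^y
No, this is NOT an identity.

Claim: e^(xy) = e^x · e^y.
Test a specific point where both sides are defined: x = -3, y = -2.
LHS = e^(xy) ≈ 403.4288
RHS = e^x · e^y ≈ 0.0067
Since 403.4288 ≠ 0.0067, the equation fails at this point, so it cannot hold for all real values of x and y for which both sides are defined.
e^x · e^y = e^(x+y), not e^(xy).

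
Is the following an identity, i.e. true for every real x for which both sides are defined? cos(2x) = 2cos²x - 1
Claim: cos(2x) = 2cos²x - 1.
Reasoning: cos(2x) = cos²x - sin²x. Replace sin²x by 1 - cos²x: cos²x - (1 - cos²x) = 2cos²x - 1.
So the two sides agree for every real x for which both sides are defined.

Conclusion: Yes, this is an identity.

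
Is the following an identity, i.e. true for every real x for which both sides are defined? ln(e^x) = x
Claim: ln(e^x) = x.
Reasoning: ln is the inverse of the exponential: ln(e^x) asks for the exponent p with e^p = e^x, and since e^p is one-to-one that exponent is p = x.
So the two sides agree for every real x for which both sides are defined.

Conclusion: Yes, this is an identity.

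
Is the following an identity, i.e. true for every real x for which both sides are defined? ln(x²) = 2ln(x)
Claim: ln(x²) = 2ln(x).
Reasoning: The right side requires x > 0. For x > 0, x² = (e^(ln x))² = e^(2ln x), so ln(x²) = 2ln(x). (For x < 0 the right side is undefined, so those values are outside the claim.)
So the two sides agree for every real x for which both sides are defined.

Conclusion: Yes, this is an identity.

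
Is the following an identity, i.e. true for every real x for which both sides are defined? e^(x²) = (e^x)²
No, this is NOT an identity.

Claim: e^(x²) = (e^x)².
Test a specific point where both sides are defined: x = 1/2.
LHS = e^(x²) ≈ 1.2840
RHS = (e^x)² ≈ 2.7183
Since 1.2840 ≠ 2.7183, the equation fails at this point, so it cannot hold for every real x for which both sides are defined.
(e^x)² = e^(2x), and 2x ≠ x² in general.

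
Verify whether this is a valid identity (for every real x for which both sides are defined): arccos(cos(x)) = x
No, this is NOT an identity.

Claim: arccos(cos(x)) = x.
Test a specific point where both sides are defined: x = -π/6.
LHS = arccos(cos(x)) ≈ 0.5236
RHS = x ≈ -0.5236
Since 0.5236 ≠ -0.5236, the equation fails at this point, so it cannot hold for every real x for which both sides are defined.
arccos only returns values in [0, π], so arccos(cos(x)) = x holds only for x in that interval, not for all real x.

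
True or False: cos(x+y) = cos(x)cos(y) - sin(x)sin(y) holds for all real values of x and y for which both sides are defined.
Claim: cos(x+y) = cos(x)cos(y) - sin(x)sin(y).
Reasoning: By Euler's formula e^(i(x+y)) = e^(ix)·e^(iy) = (cos x + i·sin x)(cos y + i·sin y). The real part of the left side is cos(x+y); the real part of the product is cos(x)cos(y) - sin(x)sin(y) (since i·i = -1).
So the two sides agree for all real values of x and y for which both sides are defined.

Conclusion: True.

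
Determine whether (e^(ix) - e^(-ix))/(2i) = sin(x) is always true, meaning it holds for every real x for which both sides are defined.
Claim: (e^(ix) - e^(-ix))/(2i) = sin(x).
Reasoning: By Euler's formula e^(ix) = cos(x) + i·sin(x) and e^(-ix) = cos(x) - i·sin(x). Subtracting cancels the cosine terms: e^(ix) - e^(-ix) = 2i·sin(x); divide by 2i.
So the two sides agree for every real x for which both sides are defined.

Conclusion: Yes, this is an identity.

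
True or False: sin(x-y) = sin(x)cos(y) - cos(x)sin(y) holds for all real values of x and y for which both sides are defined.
Claim: sin(x-y) = sin(x)cos(y) - cos(x)sin(y).
Reasoning: Replace y by -y in sin(x+y) = sin(x)cos(y) + cos(x)sin(y) and use cos(-y) = cos(y), sin(-y) = -sin(y): sin(x-y) = sin(x)cos(y) - cos(x)sin(y).
So the two sides agree for all real values of x and y for which both sides are defined.

Conclusion: True.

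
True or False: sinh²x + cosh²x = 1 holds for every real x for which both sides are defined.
Claim: sinh²x + cosh²x = 1.
Test a specific point where both sides are defined: x = -2.
LHS = sinh²x + cosh²x ≈ 27.3082
RHS = 1 ≈ 1.0000
Since 27.3082 ≠ 1.0000, the equation fails at this point, so it cannot hold for every real x for which both sides are defined.
The correct hyperbolic identity is cosh²x - sinh²x = 1 (a difference); the sum sinh²x + cosh²x equals cosh(2x).

Conclusion: False.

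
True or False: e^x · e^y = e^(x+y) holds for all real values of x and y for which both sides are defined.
Claim: e^x · e^y = e^(x+y).
Reasoning: This is the law of exponents for a common base: multiplying powers adds exponents. E.g. from the series, (Σ x^j/j!)(Σ y^k/k!) = Σ_m (Σ_{j+k=m} x^j y^k/(j!k!)) = Σ_m (x+y)^m/m! by the binomial theorem.
So the two sides agree for all real values of x and y for which both sides are defined.

Conclusion: True.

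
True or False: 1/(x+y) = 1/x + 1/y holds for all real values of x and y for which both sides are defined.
Claim: 1/(x+y) = 1/x + 1/y.
Test a specific point where both sides are defined: x = 3/2, y = 3/2.
LHS = 1/(x+y) ≈ 0.3333
RHS = 1/x + 1/y ≈ 1.3333
Since 0.3333 ≠ 1.3333, the equation fails at this point, so it cannot hold for all real values of x and y for which both sides are defined.
1/x + 1/y = (x+y)/(xy), which is not 1/(x+y).

Conclusion: False.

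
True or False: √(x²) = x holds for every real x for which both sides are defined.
Claim: √(x²) = x.
Test a specific point where both sides are defined: x = -2.
LHS = √(x²) ≈ 2.0000
RHS = x ≈ -2.0000
Since 2.0000 ≠ -2.0000, the equation fails at this point, so it cannot hold for every real x for which both sides are defined.
√(x²) = |x|, which differs from x whenever x < 0 (both sides are defined for every real x).

Conclusion: False.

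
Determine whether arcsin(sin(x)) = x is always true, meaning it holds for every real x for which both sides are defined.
Claim: arcsin(sin(x)) = x.
Test a specific point where both sides are defined: x = 3π/4.
LHS = arcsin(sin(x)) ≈ 0.7854
RHS = x ≈ 2.3562
Since 0.7854 ≠ 2.3562, the equation fails at this point, so it cannot hold for every real x for which both sides are defined.
arcsin only returns values in [-π/2, π/2], so arcsin(sin(x)) = x holds only for x in that interval, not for all real x.

Conclusion: No, this is NOT an identity.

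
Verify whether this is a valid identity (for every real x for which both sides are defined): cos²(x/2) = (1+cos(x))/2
Claim: cos²(x/2) = (1+cos(x))/2.
Reasoning: Use cos(2θ) = 2cos²θ - 1 with θ = x/2: cos(x) = 2cos²(x/2) - 1. Solving for cos²(x/2) gives (1 + cos(x))/2.
So the two sides agree for every real x for which both sides are defined.

Conclusion: Yes, this is an identity.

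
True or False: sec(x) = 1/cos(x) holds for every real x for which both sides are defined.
Claim: sec(x) = 1/cos(x).
Reasoning: sec(x) is by definition the reciprocal of cos(x), wherever cos(x) ≠ 0.
So the two sides agree for every real x for which both sides are defined.

Conclusion: True.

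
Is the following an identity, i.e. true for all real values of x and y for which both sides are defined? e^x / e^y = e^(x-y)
Yes, this is an identity.

Claim: e^x / e^y = e^(x-y).
Reasoning: 1/e^y = e^(-y), so e^x / e^y = e^x · e^(-y) = e^(x + (-y)) = e^(x-y) by the product rule for exponents.
So the two sides agree for all real values of x and y for which both sides are defined.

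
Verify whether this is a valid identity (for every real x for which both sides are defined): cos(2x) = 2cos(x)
No, this is NOT an identity.

Claim: cos(2x) = 2cos(x).
Test a specific point where both sides are defined: x = π/2.
LHS = cos(2x) ≈ -1.0000
RHS = 2cos(x) ≈ 0.0000
Since -1.0000 ≠ 0.0000, the equation fails at this point, so it cannot hold for every real x for which both sides are defined.
The correct double-angle formula is cos(2x) = cos²x - sin²x.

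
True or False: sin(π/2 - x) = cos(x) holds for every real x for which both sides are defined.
True.

Claim: sin(π/2 - x) = cos(x).
Reasoning: Use sin(u - v) = sin(u)cos(v) - cos(u)sin(v) with u = π/2, v = x: sin(π/2)cos(x) - cos(π/2)sin(x) = 1·cos(x) - 0·sin(x) = cos(x).
So the two sides agree for every real x for which both sides are defined.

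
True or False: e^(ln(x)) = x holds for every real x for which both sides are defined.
True.

Claim: e^(ln(x)) = x.
Reasoning: For x > 0, ln(x) is by definition the exponent p such that e^p = x. Raising e to that exponent therefore returns x: e^(ln x) = x.
So the two sides agree for every real x for which both sides are defined.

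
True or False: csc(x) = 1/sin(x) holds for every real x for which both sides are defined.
True.

Claim: csc(x) = 1/sin(x).
Reasoning: csc(x) is by definition the reciprocal of sin(x), wherever sin(x) ≠ 0.
So the two sides agree for every real x for which both sides are defined.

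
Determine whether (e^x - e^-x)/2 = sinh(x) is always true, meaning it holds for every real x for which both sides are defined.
Claim: (e^x - e^-x)/2 = sinh(x).
Reasoning: This is exactly the definition of the hyperbolic sine: sinh(x) := (e^x - e^-x)/2.
So the two sides agree for every real x for which both sides are defined.

Conclusion: Yes, this is an identity.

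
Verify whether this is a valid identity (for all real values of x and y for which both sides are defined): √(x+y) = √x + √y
Claim: √(x+y) = √x + √y.
Test a specific point where both sides are defined: x = 1, y = 3/2.
LHS = √(x+y) ≈ 1.5811
RHS = √x + √y ≈ 2.2247
Since 1.5811 ≠ 2.2247, the equation fails at this point, so it cannot hold for all real values of x and y for which both sides are defined.
Squaring the right side gives x + 2√(xy) + y, not x + y.

Conclusion: No, this is NOT an identity.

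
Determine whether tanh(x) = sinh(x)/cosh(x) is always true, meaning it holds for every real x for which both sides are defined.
Yes, this is an identity.

Claim: tanh(x) = sinh(x)/cosh(x).
Reasoning: tanh(x) is defined as sinh(x)/cosh(x) = (e^x - e^-x)/(e^x + e^-x); cosh(x) ≥ 1 is never zero, so this holds for every real x.
So the two sides agree for every real x for which both sides are defined.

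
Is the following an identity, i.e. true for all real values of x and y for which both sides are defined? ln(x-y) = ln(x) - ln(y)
No, this is NOT an identity.

Claim: ln(x-y) = ln(x) - ln(y).
Test a specific point where both sides are defined: x = 3, y = 3/2.
LHS = ln(x-y) ≈ 0.4055
RHS = ln(x) - ln(y) ≈ 0.6931
Since 0.4055 ≠ 0.6931, the equation fails at this point, so it cannot hold for all real values of x and y for which both sides are defined.
ln(x) - ln(y) = ln(x/y), not ln(x-y).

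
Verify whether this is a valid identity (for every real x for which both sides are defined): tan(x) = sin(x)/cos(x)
Yes, this is an identity.

Claim: tan(x) = sin(x)/cos(x).
Reasoning: For an angle x whose terminal point on the unit circle is (cos x, sin x), tan(x) is defined as the ratio (second coordinate)/(first coordinate) = sin(x)/cos(x), wherever cos(x) ≠ 0.
So the two sides agree for every real x for which both sides are defined.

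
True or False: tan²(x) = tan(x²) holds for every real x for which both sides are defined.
False.

Claim: tan²(x) = tan(x²).
Test a specific point where both sides are defined: x = -π/3.
LHS = tan²(x) ≈ 3.0000
RHS = tan(x²) ≈ 1.9485
Since 3.0000 ≠ 1.9485, the equation fails at this point, so it cannot hold for every real x for which both sides are defined.
tan²(x) means (tan x)², squaring the output; tan(x²) squares the input. These are different functions.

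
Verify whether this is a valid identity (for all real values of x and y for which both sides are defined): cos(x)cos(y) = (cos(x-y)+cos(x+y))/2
Claim: cos(x)cos(y) = (cos(x-y)+cos(x+y))/2.
Reasoning: cos(x-y) = cos(x)cos(y) + sin(x)sin(y) and cos(x+y) = cos(x)cos(y) - sin(x)sin(y). Adding, cos(x-y) + cos(x+y) = 2cos(x)cos(y); divide by 2.
So the two sides agree for all real values of x and y for which both sides are defined.

Conclusion: Yes, this is an identity.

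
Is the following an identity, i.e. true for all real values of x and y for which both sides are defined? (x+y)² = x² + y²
Claim: (x+y)² = x² + y².
Test a specific point where both sides are defined: x = 3, y = 2.
LHS = (x+y)² ≈ 25.0000
RHS = x² + y² ≈ 13.0000
Since 25.0000 ≠ 13.0000, the equation fails at this point, so it cannot hold for all real values of x and y for which both sides are defined.
The correct expansion is (x+y)² = x² + 2xy + y²; the cross term 2xy is missing.

Conclusion: No, this is NOT an identity.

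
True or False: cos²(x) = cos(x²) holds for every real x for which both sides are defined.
Claim: cos²(x) = cos(x²).
Test a specific point where both sides are defined: x = -π/6.
LHS = cos²(x) ≈ 0.7500
RHS = cos(x²) ≈ 0.9627
Since 0.7500 ≠ 0.9627, the equation fails at this point, so it cannot hold for every real x for which both sides are defined.
cos²(x) means (cos x)², squaring the output; cos(x²) squares the input. These are different functions.

Conclusion: False.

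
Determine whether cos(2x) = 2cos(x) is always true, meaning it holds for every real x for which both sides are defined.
No, this is NOT an identity.

Claim: cos(2x) = 2cos(x).
Test a specific point where both sides are defined: x = -π/2.
LHS = cos(2x) ≈ -1.0000
RHS = 2cos(x) ≈ 0.0000
Since -1.0000 ≠ 0.0000, the equation fails at this point, so it cannot hold for every real x for which both sides are defined.
The correct double-angle formula is cos(2x) = cos²x - sin²x.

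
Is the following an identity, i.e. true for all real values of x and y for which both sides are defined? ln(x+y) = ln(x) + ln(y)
Claim: ln(x+y) = ln(x) + ln(y).
Test a specific point where both sides are defined: x = 1/2, y = 2.
LHS = ln(x+y) ≈ 0.9163
RHS = ln(x) + ln(y) ≈ 0.0000
Since 0.9163 ≠ 0.0000, the equation fails at this point, so it cannot hold for all real values of x and y for which both sides are defined.
ln(x) + ln(y) = ln(xy), not ln(x+y).

Conclusion: No, this is NOT an identity.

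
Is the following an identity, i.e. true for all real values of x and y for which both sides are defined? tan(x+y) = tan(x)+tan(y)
No, this is NOT an identity.

Claim: tan(x+y) = tan(x)+tan(y).
Test a specific point where both sides are defined: x = 3π/4, y = -π/6.
LHS = tan(x+y) ≈ -3.7321
RHS = tan(x)+tan(y) ≈ -1.5774
Since -3.7321 ≠ -1.5774, the equation fails at this point, so it cannot hold for all real values of x and y for which both sides are defined.
The correct formula is tan(x+y) = (tan(x) + tan(y))/(1 - tan(x)tan(y)).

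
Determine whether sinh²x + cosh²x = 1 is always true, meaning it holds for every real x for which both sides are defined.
Claim: sinh²x + cosh²x = 1.
Test a specific point where both sides are defined: x = 1/2.
LHS = sinh²x + cosh²x ≈ 1.5431
RHS = 1 ≈ 1.0000
Since 1.5431 ≠ 1.0000, the equation fails at this point, so it cannot hold for every real x for which both sides are defined.
The correct hyperbolic identity is cosh²x - sinh²x = 1 (a difference); the sum sinh²x + cosh²x equals cosh(2x).

Conclusion: No, this is NOT an identity.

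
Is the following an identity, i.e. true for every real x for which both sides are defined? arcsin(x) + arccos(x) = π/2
Claim: arcsin(x) + arccos(x) = π/2.
Reasoning: Both sides are defined for -1 ≤ x ≤ 1. Let θ = arcsin(x), so sin θ = x and θ ∈ [-π/2, π/2]. Then cos(π/2 - θ) = sin θ = x and π/2 - θ ∈ [0, π], which is exactly the range of arccos, so arccos(x) = π/2 - θ. Adding: arcsin(x) + arccos(x) = θ + (π/2 - θ) = π/2.
So the two sides agree for every real x for which both sides are defined.

Conclusion: Yes, this is an identity.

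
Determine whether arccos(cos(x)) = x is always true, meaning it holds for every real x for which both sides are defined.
Claim: arccos(cos(x)) = x.
Test a specific point where both sides are defined: x = -π/4.
LHS = arccos(cos(x)) ≈ 0.7854
RHS = x ≈ -0.7854
Since 0.7854 ≠ -0.7854, the equation fails at this point, so it cannot hold for every real x for which both sides are defined.
arccos only returns values in [0, π], so arccos(cos(x)) = x holds only for x in that interval, not for all real x.

Conclusion: No, this is NOT an identity.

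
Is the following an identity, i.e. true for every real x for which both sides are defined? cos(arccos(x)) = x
Yes, this is an identity.

Claim: cos(arccos(x)) = x.
Reasoning: For -1 ≤ x ≤ 1 (where arccos is defined), arccos(x) is by definition an angle whose cosine equals x. Taking the cosine of that angle returns x. (Note the other order, arccos(cos x) = x, is NOT an identity.)
So the two sides agree for every real x for which both sides are defined.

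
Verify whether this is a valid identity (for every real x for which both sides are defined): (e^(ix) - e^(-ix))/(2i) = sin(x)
Claim: (e^(ix) - e^(-ix))/(2i) = sin(x).
Reasoning: By Euler's formula e^(ix) = cos(x) + i·sin(x) and e^(-ix) = cos(x) - i·sin(x). Subtracting cancels the cosine terms: e^(ix) - e^(-ix) = 2i·sin(x); divide by 2i.
So the two sides agree for every real x for which both sides are defined.

Conclusion: Yes, this is an identity.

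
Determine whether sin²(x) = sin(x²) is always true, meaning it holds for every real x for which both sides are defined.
No, this is NOT an identity.

Claim: sin²(x) = sin(x²).
Test a specific point where both sides are defined: x = -π/4.
LHS = sin²(x) ≈ 0.5000
RHS = sin(x²) ≈ 0.5785
Since 0.5000 ≠ 0.5785, the equation fails at this point, so it cannot hold for every real x for which both sides are defined.
sin²(x) means (sin x)², squaring the output; sin(x²) squares the input. These are different functions.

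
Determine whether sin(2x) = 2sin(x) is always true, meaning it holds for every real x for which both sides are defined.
No, this is NOT an identity.

Claim: sin(2x) = 2sin(x).
Test a specific point where both sides are defined: x = π/6.
LHS = sin(2x) ≈ 0.8660
RHS = 2sin(x) ≈ 1.0000
Since 0.8660 ≠ 1.0000, the equation fails at this point, so it cannot hold for every real x for which both sides are defined.
The correct double-angle formula is sin(2x) = 2sin(x)cos(x).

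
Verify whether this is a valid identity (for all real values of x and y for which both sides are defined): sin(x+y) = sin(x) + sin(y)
No, this is NOT an identity.

Claim: sin(x+y) = sin(x) + sin(y).
Test a specific point where both sides are defined: x = π/3, y = -π/2.
LHS = sin(x+y) ≈ -0.5000
RHS = sin(x) + sin(y) ≈ -0.1340
Since -0.5000 ≠ -0.1340, the equation fails at this point, so it cannot hold for all real values of x and y for which both sides are defined.
The correct expansion is sin(x+y) = sin(x)cos(y) + cos(x)sin(y); sine is not additive.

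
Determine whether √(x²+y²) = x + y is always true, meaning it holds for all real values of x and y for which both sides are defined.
Claim: √(x²+y²) = x + y.
Test a specific point where both sides are defined: x = 1/2, y = 3.
LHS = √(x²+y²) ≈ 3.0414
RHS = x + y ≈ 3.5000
Since 3.0414 ≠ 3.5000, the equation fails at this point, so it cannot hold for all real values of x and y for which both sides are defined.
(x+y)² = x² + 2xy + y², not x² + y², so the square root does not split this way.

Conclusion: No, this is NOT an identity.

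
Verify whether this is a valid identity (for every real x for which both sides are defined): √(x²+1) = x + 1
Claim: √(x²+1) = x + 1.
Test a specific point where both sides are defined: x = 1.
LHS = √(x²+1) ≈ 1.4142
RHS = x + 1 ≈ 2.0000
Since 1.4142 ≠ 2.0000, the equation fails at this point, so it cannot hold for every real x for which both sides are defined.
(x+1)² = x² + 2x + 1 ≠ x² + 1 unless x = 0.

Conclusion: No, this is NOT an identity.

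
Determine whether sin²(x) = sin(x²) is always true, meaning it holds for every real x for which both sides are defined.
No, this is NOT an identity.

Claim: sin²(x) = sin(x²).
Test a specific point where both sides are defined: x = π/3.
LHS = sin²(x) ≈ 0.7500
RHS = sin(x²) ≈ 0.8897
Since 0.7500 ≠ 0.8897, the equation fails at this point, so it cannot hold for every real x for which both sides are defined.
sin²(x) means (sin x)², squaring the output; sin(x²) squares the input. These are different functions.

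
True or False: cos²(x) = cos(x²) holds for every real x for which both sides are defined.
Claim: cos²(x) = cos(x²).
Test a specific point where both sides are defined: x = 2π/3.
LHS = cos²(x) ≈ 0.2500
RHS = cos(x²) ≈ -0.3202
Since 0.2500 ≠ -0.3202, the equation fails at this point, so it cannot hold for every real x for which both sides are defined.
cos²(x) means (cos x)², squaring the output; cos(x²) squares the input. These are different functions.

Conclusion: False.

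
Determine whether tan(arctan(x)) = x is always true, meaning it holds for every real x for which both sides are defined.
Yes, this is an identity.

Claim: tan(arctan(x)) = x.
Reasoning: For every real x, arctan(x) is by definition the angle in (-π/2, π/2) whose tangent equals x. Taking the tangent of that angle returns x.
So the two sides agree for every real x for which both sides are defined.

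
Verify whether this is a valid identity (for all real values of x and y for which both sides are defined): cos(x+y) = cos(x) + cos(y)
Claim: cos(x+y) = cos(x) + cos(y).
Test a specific point where both sides are defined: x = π/6, y = -π/6.
LHS = cos(x+y) ≈ 1.0000
RHS = cos(x) + cos(y) ≈ 1.7321
Since 1.0000 ≠ 1.7321, the equation fails at this point, so it cannot hold for all real values of x and y for which both sides are defined.
The correct expansion is cos(x+y) = cos(x)cos(y) - sin(x)sin(y); cosine is not additive.

Conclusion: No, this is NOT an identity.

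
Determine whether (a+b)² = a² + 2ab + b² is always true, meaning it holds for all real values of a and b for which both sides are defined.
Yes, this is an identity.

Claim: (a+b)² = a² + 2ab + b².
Reasoning: Expand: (a+b)² = (a+b)(a+b) = a·a + a·b + b·a + b·b = a² + 2ab + b².
So the two sides agree for all real values of a and b for which both sides are defined.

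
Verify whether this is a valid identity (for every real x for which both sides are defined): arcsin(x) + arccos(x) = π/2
Yes, this is an identity.

Claim: arcsin(x) + arccos(x) = π/2.
Reasoning: Both sides are defined for -1 ≤ x ≤ 1. Let θ = arcsin(x), so sin θ = x and θ ∈ [-π/2, π/2]. Then cos(π/2 - θ) = sin θ = x and π/2 - θ ∈ [0, π], which is exactly the range of arccos, so arccos(x) = π/2 - θ. Adding: arcsin(x) + arccos(x) = θ + (π/2 - θ) = π/2.
So the two sides agree for every real x for which both sides are defined.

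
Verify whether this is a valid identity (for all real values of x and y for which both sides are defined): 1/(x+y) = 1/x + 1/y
Claim: 1/(x+y) = 1/x + 1/y.
Test a specific point where both sides are defined: x = 4, y = 4.
LHS = 1/(x+y) ≈ 0.1250
RHS = 1/x + 1/y ≈ 0.5000
Since 0.1250 ≠ 0.5000, the equation fails at this point, so it cannot hold for all real values of x and y for which both sides are defined.
1/x + 1/y = (x+y)/(xy), which is not 1/(x+y).

Conclusion: No, this is NOT an identity.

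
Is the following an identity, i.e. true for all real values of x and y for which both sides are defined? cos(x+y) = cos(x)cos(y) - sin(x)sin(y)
Yes, this is an identity.

Claim: cos(x+y) = cos(x)cos(y) - sin(x)sin(y).
Reasoning: By Euler's formula e^(i(x+y)) = e^(ix)·e^(iy) = (cos x + i·sin x)(cos y + i·sin y). The real part of the left side is cos(x+y); the real part of the product is cos(x)cos(y) - sin(x)sin(y) (since i·i = -1).
So the two sides agree for all real values of x and y for which both sides are defined.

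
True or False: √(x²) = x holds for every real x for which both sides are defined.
False.

Claim: √(x²) = x.
Test a specific point where both sides are defined: x = -1.
LHS = √(x²) ≈ 1.0000
RHS = x ≈ -1.0000
Since 1.0000 ≠ -1.0000, the equation fails at this point, so it cannot hold for every real x for which both sides are defined.
√(x²) = |x|, which differs from x whenever x < 0 (both sides are defined for every real x).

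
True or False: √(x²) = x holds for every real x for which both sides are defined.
Claim: √(x²) = x.
Test a specific point where both sides are defined: x = -2.
LHS = √(x²) ≈ 2.0000
RHS = x ≈ -2.0000
Since 2.0000 ≠ -2.0000, the equation fails at this point, so it cannot hold for every real x for which both sides are defined.
√(x²) = |x|, which differs from x whenever x < 0 (both sides are defined for every real x).

Conclusion: False.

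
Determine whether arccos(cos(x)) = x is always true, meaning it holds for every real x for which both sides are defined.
No, this is NOT an identity.

Claim: arccos(cos(x)) = x.
Test a specific point where both sides are defined: x = -π/4.
LHS = arccos(cos(x)) ≈ 0.7854
RHS = x ≈ -0.7854
Since 0.7854 ≠ -0.7854, the equation fails at this point, so it cannot hold for every real x for which both sides are defined.
arccos only returns values in [0, π], so arccos(cos(x)) = x holds only for x in that interval, not for all real x.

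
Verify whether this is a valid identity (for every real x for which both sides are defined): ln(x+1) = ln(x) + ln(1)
No, this is NOT an identity.

Claim: ln(x+1) = ln(x) + ln(1).
Test a specific point where both sides are defined: x = 1.
LHS = ln(x+1) ≈ 0.6931
RHS = ln(x) + ln(1) ≈ 0.0000
Since 0.6931 ≠ 0.0000, the equation fails at this point, so it cannot hold for every real x for which both sides are defined.
ln(1) = 0, so the right side is just ln(x), which differs from ln(x+1).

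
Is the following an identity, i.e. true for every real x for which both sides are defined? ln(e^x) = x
Yes, this is an identity.

Claim: ln(e^x) = x.
Reasoning: ln is the inverse of the exponential: ln(e^x) asks for the exponent p with e^p = e^x, and since e^p is one-to-one that exponent is p = x.
So the two sides agree for every real x for which both sides are defined.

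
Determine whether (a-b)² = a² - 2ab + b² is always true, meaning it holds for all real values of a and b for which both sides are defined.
Claim: (a-b)² = a² - 2ab + b².
Reasoning: Expand: (a-b)² = (a-b)(a-b) = a·a - a·b - b·a + b·b = a² - 2ab + b².
So the two sides agree for all real values of a and b for which both sides are defined.

Conclusion: Yes, this is an identity.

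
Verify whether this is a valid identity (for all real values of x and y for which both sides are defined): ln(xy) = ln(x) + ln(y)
Claim: ln(xy) = ln(x) + ln(y).
Reasoning: Both sides are simultaneously defined only when x, y > 0. Write x = e^p, y = e^q (p = ln x, q = ln y). Then xy = e^p · e^q = e^(p+q), so ln(xy) = p + q = ln(x) + ln(y).
So the two sides agree for all real values of x and y for which both sides are defined.

Conclusion: Yes, this is an identity.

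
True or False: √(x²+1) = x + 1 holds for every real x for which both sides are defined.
False.

Claim: √(x²+1) = x + 1.
Test a specific point where both sides are defined: x = 3.
LHS = √(x²+1) ≈ 3.1623
RHS = x + 1 ≈ 4.0000
Since 3.1623 ≠ 4.0000, the equation fails at this point, so it cannot hold for every real x for which both sides are defined.
(x+1)² = x² + 2x + 1 ≠ x² + 1 unless x = 0.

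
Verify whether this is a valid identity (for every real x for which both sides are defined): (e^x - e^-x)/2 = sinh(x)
Claim: (e^x - e^-x)/2 = sinh(x).
Reasoning: This is exactly the definition of the hyperbolic sine: sinh(x) := (e^x - e^-x)/2.
So the two sides agree for every real x for which both sides are defined.

Conclusion: Yes, this is an identity.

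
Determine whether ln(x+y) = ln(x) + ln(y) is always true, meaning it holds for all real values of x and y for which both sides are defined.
No, this is NOT an identity.

Claim: ln(x+y) = ln(x) + ln(y).
Test a specific point where both sides are defined: x = 3/2, y = 2.
LHS = ln(x+y) ≈ 1.2528
RHS = ln(x) + ln(y) ≈ 1.0986
Since 1.2528 ≠ 1.0986, the equation fails at this point, so it cannot hold for all real values of x and y for which both sides are defined.
ln(x) + ln(y) = ln(xy), not ln(x+y).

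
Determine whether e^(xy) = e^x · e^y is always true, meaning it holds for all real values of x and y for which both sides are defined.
No, this is NOT an identity.

Claim: e^(xy) = e^x · e^y.
Test a specific point where both sides are defined: x = 3, y = -1.
LHS = e^(xy) ≈ 0.0498
RHS = e^x · e^y ≈ 7.3891
Since 0.0498 ≠ 7.3891, the equation fails at this point, so it cannot hold for all real values of x and y for which both sides are defined.
e^x · e^y = e^(x+y), not e^(xy).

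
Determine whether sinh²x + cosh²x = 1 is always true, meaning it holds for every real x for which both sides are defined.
Claim: sinh²x + cosh²x = 1.
Test a specific point where both sides are defined: x = 3/2.
LHS = sinh²x + cosh²x ≈ 10.0677
RHS = 1 ≈ 1.0000
Since 10.0677 ≠ 1.0000, the equation fails at this point, so it cannot hold for every real x for which both sides are defined.
The correct hyperbolic identity is cosh²x - sinh²x = 1 (a difference); the sum sinh²x + cosh²x equals cosh(2x).

Conclusion: No, this is NOT an identity.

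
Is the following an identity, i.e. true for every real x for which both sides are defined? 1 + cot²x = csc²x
Yes, this is an identity.

Claim: 1 + cot²x = csc²x.
Reasoning: Start from sin²x + cos²x = 1 and divide every term by sin²x (allowed wherever cot x and csc x are defined): 1 + cot²x = 1/sin²x = csc²x.
So the two sides agree for every real x for which both sides are defined.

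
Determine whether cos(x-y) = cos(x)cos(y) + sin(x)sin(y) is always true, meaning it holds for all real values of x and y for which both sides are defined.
Yes, this is an identity.

Claim: cos(x-y) = cos(x)cos(y) + sin(x)sin(y).
Reasoning: Replace y by -y in cos(x+y) = cos(x)cos(y) - sin(x)sin(y) and use cos(-y) = cos(y), sin(-y) = -sin(y): cos(x-y) = cos(x)cos(y) + sin(x)sin(y).
So the two sides agree for all real values of x and y for which both sides are defined.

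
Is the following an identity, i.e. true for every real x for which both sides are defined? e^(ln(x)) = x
Claim: e^(ln(x)) = x.
Reasoning: For x > 0, ln(x) is by definition the exponent p such that e^p = x. Raising e to that exponent therefore returns x: e^(ln x) = x.
So the two sides agree for every real x for which both sides are defined.

Conclusion: Yes, this is an identity.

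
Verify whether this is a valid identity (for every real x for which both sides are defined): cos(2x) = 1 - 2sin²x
Claim: cos(2x) = 1 - 2sin²x.
Reasoning: cos(2x) = cos²x - sin²x. Replace cos²x by 1 - sin²x: (1 - sin²x) - sin²x = 1 - 2sin²x.
So the two sides agree for every real x for which both sides are defined.

Conclusion: Yes, this is an identity.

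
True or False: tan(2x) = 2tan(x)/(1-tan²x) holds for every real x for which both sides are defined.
True.

Claim: tan(2x) = 2tan(x)/(1-tan²x).
Reasoning: tan(2x) = sin(2x)/cos(2x) = 2sin(x)cos(x) / (cos²x - sin²x). Divide numerator and denominator by cos²x: 2tan(x) / (1 - tan²x).
So the two sides agree for every real x for which both sides are defined.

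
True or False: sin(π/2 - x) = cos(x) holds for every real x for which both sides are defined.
Claim: sin(π/2 - x) = cos(x).
Reasoning: Use sin(u - v) = sin(u)cos(v) - cos(u)sin(v) with u = π/2, v = x: sin(π/2)cos(x) - cos(π/2)sin(x) = 1·cos(x) - 0·sin(x) = cos(x).
So the two sides agree for every real x for which both sides are defined.

Conclusion: True.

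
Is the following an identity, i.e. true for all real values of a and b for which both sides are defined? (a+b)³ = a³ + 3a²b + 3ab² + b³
Yes, this is an identity.

Claim: (a+b)³ = a³ + 3a²b + 3ab² + b³.
Reasoning: (a+b)³ = (a+b)(a+b)² = (a+b)(a² + 2ab + b²) = a³ + 2a²b + ab² + a²b + 2ab² + b³ = a³ + 3a²b + 3ab² + b³.
So the two sides agree for all real values of a and b for which both sides are defined.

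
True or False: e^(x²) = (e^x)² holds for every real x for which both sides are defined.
Claim: e^(x²) = (e^x)².
Test a specific point where both sides are defined: x = -3.
LHS = e^(x²) ≈ 8103.0839
RHS = (e^x)² ≈ 0.0025
Since 8103.0839 ≠ 0.0025, the equation fails at this point, so it cannot hold for every real x for which both sides are defined.
(e^x)² = e^(2x), and 2x ≠ x² in general.

Conclusion: False.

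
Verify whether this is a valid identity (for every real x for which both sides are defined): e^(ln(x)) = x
Claim: e^(ln(x)) = x.
Reasoning: For x > 0, ln(x) is by definition the exponent p such that e^p = x. Raising e to that exponent therefore returns x: e^(ln x) = x.
So the two sides agree for every real x for which both sides are defined.

Conclusion: Yes, this is an identity.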